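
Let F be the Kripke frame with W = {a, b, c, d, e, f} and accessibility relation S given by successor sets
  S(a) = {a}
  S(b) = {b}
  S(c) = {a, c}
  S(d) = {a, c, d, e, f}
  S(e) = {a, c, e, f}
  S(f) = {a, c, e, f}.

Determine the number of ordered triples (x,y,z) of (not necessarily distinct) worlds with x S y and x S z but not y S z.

Enumerating: (c,a,c), (d,a,c), (d,a,d), (d,a,e), (d,a,f), (d,c,d), (d,c,e), (d,c,f), (d,e,d), (d,f,d), (e,a,c), (e,a,e), … and 8 more.
Total: 20.

20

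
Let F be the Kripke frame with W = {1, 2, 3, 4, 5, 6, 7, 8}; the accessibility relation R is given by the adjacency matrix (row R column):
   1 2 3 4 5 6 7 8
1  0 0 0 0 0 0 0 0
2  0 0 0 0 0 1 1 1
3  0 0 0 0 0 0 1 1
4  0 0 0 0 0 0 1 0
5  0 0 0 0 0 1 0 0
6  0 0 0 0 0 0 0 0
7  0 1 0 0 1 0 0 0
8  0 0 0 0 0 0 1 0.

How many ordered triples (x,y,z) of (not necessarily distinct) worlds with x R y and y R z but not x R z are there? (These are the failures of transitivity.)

Enumerating: (2,7,2), (2,7,5), (3,7,2), (3,7,5), (4,7,2), (4,7,5), (7,2,6), (7,2,7), (7,2,8), (7,5,6), (8,7,2), (8,7,5).

12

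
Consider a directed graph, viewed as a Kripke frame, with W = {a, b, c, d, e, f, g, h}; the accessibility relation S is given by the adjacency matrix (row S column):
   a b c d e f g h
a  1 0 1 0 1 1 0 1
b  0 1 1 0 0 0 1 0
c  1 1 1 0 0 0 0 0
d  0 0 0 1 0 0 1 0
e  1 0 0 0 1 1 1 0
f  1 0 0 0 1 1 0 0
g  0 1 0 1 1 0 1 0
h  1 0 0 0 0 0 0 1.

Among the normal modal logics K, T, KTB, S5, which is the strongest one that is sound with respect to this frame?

Reflexive (axiom T): yes — every world is S-related to itself.
Symmetric (axiom B): yes — every pair in S has its reverse in S.
Euclidean (axiom 5): no — a S c and a S e, but not c S e.
So F validates K, T, KTB; S5 would additionally require S to be Euclidean. The strongest is KTB.

KTB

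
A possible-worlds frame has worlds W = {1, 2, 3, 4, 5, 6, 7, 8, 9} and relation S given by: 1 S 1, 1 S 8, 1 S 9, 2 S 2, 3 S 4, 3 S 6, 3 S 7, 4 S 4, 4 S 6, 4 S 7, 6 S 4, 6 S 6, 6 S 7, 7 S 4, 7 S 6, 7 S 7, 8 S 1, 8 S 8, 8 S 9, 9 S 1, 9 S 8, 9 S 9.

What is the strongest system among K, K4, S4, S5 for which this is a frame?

K4

Transitive (axiom 4): yes — every two-step S-path is closed by a direct edge.
Reflexive (axiom T): no — 3 is not related to itself.
Euclidean (axiom 5): yes — any two successors of a common world are S-related.
So F validates K, K4; S4 would additionally require S to be reflexive. The strongest is K4.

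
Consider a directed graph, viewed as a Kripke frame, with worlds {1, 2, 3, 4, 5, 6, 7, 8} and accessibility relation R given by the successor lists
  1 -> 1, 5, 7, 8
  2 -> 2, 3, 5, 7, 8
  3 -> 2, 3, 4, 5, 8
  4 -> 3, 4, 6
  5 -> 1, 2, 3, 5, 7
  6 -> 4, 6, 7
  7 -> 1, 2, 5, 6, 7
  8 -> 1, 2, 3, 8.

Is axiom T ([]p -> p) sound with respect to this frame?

Yes

By correspondence theory, T is valid on a frame iff R is reflexive.
Reflexive: yes — every world is R-related to itself.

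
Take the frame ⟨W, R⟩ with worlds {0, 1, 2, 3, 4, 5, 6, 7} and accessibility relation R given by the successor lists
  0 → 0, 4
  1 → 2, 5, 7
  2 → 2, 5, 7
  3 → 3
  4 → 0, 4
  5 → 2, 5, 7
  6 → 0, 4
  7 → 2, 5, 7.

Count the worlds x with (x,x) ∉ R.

Enumerating: 1, 6.

2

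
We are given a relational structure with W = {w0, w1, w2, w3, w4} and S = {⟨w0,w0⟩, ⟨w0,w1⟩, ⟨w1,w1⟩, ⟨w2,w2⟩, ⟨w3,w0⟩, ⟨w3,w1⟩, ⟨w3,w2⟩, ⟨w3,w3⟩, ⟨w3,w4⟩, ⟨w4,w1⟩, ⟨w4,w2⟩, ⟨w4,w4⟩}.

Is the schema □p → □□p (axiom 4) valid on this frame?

Yes

By correspondence theory, 4 is valid on a frame iff S is transitive.
Transitive: yes — every two-step S-path is closed by a direct edge.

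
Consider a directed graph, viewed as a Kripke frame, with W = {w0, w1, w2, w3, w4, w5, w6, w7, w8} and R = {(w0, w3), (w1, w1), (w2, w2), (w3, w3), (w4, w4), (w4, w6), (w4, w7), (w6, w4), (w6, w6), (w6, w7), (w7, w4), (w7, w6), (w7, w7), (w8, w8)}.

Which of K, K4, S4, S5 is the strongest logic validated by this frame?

K4

Transitive (axiom 4): yes — every two-step R-path is closed by a direct edge.
Reflexive (axiom T): no — w0 is not related to itself.
Euclidean (axiom 5): yes — any two successors of a common world are R-related.
So F validates K, K4; S4 would additionally require R to be reflexive. The strongest is K4.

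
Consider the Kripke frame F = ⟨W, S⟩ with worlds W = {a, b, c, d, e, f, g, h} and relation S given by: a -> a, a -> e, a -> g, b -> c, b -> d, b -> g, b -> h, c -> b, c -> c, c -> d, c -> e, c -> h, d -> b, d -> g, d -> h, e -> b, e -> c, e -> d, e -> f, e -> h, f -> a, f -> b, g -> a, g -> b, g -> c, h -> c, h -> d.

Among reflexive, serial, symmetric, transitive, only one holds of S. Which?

serial

Reflexive: no — b is not related to itself.
Serial: yes — every world has a successor (e.g. a S a).
Symmetric: no — a S e but not e S a.
Transitive: no — a S e and e S b, but not a S b.
Only serial holds.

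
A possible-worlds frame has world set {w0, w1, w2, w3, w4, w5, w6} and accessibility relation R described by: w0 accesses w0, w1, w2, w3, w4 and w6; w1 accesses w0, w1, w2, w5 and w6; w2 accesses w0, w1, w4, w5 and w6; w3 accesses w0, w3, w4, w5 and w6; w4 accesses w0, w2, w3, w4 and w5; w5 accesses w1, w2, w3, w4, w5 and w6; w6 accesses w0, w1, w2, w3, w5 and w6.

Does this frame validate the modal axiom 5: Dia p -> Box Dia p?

No

The schema 5 characterises exactly the Euclidean frames.
Euclidean: no — w0 R w1 and w0 R w3, but not w1 R w3.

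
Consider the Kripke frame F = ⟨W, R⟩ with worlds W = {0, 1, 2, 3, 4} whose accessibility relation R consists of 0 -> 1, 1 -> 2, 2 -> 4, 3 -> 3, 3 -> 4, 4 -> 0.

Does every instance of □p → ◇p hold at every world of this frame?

By correspondence theory, D is valid on a frame iff R is serial.
Serial: yes — every world has a successor (e.g. 0 R 1).

Yes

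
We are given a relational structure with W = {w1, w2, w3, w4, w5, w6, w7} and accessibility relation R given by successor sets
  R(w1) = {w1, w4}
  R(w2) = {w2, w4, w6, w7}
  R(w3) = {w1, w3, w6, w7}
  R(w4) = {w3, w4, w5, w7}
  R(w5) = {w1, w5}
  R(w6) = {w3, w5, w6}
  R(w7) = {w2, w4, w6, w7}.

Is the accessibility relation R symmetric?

No

Symmetric: no — w1 R w4 but not w4 R w1.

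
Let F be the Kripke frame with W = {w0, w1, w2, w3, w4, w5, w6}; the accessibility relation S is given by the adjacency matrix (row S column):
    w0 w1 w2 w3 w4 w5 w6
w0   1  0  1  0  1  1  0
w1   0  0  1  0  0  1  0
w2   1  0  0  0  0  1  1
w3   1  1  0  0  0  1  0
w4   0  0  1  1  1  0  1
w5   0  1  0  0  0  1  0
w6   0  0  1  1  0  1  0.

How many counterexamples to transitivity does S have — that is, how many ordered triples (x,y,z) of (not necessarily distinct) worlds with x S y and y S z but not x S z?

27

Enumerating: (w0,w2,w6), (w0,w4,w3), (w0,w4,w6), (w0,w5,w1), (w1,w2,w0), (w1,w2,w6), (w1,w5,w1), (w2,w0,w2), (w2,w0,w4), (w2,w5,w1), (w2,w6,w2), (w2,w6,w3), … and 15 more.
Total: 27.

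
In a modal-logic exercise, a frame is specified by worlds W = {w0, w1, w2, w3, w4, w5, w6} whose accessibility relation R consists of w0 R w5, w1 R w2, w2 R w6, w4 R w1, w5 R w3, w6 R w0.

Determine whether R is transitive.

No

Transitive: no — w0 R w5 and w5 R w3, but not w0 R w3.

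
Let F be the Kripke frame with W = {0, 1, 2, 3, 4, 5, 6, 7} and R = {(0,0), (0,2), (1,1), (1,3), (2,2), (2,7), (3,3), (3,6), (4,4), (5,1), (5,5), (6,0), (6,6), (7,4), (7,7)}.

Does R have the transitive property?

Transitive: no — 0 R 2 and 2 R 7, but not 0 R 7.

No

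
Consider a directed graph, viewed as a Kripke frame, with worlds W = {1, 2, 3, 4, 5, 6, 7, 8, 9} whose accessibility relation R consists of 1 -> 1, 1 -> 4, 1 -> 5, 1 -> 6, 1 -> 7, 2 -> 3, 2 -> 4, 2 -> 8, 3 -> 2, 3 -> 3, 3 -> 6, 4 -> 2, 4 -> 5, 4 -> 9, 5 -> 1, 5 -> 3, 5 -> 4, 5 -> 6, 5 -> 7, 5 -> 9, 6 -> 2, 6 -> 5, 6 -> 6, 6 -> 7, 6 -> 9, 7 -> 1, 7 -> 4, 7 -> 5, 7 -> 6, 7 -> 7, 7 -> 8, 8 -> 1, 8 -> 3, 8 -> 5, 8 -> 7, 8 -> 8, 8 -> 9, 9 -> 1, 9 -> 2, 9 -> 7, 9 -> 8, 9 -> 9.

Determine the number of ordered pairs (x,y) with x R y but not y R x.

Enumerating: (1,4), (1,6), (2,8), (3,6), (4,9), (5,3), (5,9), (6,2), (6,9), (7,4), (8,1), (8,3), (8,5), (9,1), (9,2), (9,7).

16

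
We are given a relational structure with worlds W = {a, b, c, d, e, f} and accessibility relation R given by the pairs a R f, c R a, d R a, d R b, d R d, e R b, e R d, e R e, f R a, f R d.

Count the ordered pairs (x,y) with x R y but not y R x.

6

Enumerating: (c,a), (d,a), (d,b), (e,b), (e,d), (f,d).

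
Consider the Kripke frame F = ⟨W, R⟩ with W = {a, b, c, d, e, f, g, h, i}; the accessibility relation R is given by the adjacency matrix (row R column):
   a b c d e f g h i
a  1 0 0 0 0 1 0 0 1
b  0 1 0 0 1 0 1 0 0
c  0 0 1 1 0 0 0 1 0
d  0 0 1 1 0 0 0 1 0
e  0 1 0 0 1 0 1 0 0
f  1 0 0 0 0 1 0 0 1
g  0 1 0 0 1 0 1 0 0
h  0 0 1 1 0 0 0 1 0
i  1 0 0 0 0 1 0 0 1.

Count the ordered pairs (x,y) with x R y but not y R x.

0

R is symmetric; there are no such tuples.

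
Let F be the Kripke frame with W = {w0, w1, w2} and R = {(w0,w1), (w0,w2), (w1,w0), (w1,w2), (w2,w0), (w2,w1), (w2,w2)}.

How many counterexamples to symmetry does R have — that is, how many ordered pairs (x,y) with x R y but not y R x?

0

R is symmetric; there are no such tuples.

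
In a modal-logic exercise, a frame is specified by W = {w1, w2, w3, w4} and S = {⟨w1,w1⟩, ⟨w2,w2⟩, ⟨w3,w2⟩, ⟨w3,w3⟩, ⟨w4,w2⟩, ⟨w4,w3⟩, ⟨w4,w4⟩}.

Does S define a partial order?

Yes

Reflexive: yes — every world is S-related to itself.
Transitive: yes — every two-step S-path is closed by a direct edge.
Antisymmetric: yes — no distinct pair is related both ways.
So S is a partial order.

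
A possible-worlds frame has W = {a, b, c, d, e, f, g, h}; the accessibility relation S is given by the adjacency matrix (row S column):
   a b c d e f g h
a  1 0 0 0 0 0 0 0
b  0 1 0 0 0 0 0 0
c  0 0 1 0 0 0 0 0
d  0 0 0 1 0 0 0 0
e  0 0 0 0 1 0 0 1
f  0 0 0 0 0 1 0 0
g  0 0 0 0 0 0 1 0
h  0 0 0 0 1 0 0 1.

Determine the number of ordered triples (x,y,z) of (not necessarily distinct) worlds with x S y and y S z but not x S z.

S is transitive; there are no such tuples.

0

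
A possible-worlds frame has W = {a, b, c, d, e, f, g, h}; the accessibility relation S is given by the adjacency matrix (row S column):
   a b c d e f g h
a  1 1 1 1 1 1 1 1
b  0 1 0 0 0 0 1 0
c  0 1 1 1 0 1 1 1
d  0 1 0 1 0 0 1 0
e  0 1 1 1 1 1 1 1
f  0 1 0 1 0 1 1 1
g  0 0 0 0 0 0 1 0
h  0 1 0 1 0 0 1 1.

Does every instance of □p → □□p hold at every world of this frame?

By correspondence theory, 4 is valid on a frame iff S is transitive.
Transitive: yes — every two-step S-path is closed by a direct edge.

Yes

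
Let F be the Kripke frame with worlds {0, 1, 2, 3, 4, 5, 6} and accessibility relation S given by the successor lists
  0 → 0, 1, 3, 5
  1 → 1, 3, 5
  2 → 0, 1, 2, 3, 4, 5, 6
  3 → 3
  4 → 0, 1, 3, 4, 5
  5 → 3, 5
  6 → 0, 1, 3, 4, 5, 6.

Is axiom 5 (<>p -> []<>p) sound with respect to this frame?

No

By correspondence theory, 5 is valid on a frame iff S is Euclidean.
Euclidean: no — 0 S 3 and 0 S 1, but not 3 S 1.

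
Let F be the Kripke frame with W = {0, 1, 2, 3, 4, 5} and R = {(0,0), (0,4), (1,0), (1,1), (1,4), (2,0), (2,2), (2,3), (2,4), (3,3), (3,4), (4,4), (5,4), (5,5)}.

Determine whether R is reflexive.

Yes

Reflexive: yes — every world is R-related to itself.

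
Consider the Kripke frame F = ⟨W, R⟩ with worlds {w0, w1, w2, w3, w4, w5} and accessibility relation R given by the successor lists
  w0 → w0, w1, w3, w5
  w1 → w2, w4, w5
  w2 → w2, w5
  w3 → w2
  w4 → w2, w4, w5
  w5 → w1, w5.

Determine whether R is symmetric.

No

Symmetric: no — w0 R w1 but not w1 R w0.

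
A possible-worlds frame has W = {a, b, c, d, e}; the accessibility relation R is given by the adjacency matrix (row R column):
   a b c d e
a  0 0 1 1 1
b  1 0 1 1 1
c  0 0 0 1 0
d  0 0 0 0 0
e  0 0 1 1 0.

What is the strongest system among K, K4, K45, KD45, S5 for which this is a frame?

Transitive (axiom 4): yes — every two-step R-path is closed by a direct edge.
Euclidean (axiom 5): no — a R c and a R e, but not c R e.
Serial (axiom D): no — d has no R-successor.
Reflexive (axiom T): no — a is not related to itself.
So F validates K, K4; K45 would additionally require R to be Euclidean. The strongest is K4.

K4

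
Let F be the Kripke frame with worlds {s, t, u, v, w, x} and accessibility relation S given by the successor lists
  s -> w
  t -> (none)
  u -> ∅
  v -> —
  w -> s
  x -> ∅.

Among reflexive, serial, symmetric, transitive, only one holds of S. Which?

Reflexive: no — s is not related to itself.
Serial: no — t has no S-successor.
Symmetric: yes — every pair in S has its reverse in S.
Transitive: no — s S w and w S s, but not s S s.
Only symmetric holds.

symmetric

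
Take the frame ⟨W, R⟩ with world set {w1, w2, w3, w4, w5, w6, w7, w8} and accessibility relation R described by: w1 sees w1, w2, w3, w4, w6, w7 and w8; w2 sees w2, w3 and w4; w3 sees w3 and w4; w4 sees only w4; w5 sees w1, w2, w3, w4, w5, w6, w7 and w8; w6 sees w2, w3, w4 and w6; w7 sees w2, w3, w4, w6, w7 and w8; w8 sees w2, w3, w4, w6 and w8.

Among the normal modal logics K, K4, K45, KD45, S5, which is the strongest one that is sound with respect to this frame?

K4

Transitive (axiom 4): yes — every two-step R-path is closed by a direct edge.
Euclidean (axiom 5): no — w1 R w2 and w1 R w6, but not w2 R w6.
Serial (axiom D): yes — every world has a successor (e.g. w1 R w1).
Reflexive (axiom T): yes — every world is R-related to itself.
So F validates K, K4; K45 would additionally require R to be Euclidean. The strongest is K4.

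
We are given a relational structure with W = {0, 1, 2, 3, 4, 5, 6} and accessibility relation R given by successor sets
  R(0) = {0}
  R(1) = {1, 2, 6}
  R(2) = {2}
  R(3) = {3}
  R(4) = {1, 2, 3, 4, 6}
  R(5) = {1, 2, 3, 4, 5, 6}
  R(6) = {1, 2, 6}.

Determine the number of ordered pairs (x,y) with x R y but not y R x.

Enumerating: (1,2), (4,1), (4,2), (4,3), (4,6), (5,1), (5,2), (5,3), (5,4), (5,6), (6,2).

11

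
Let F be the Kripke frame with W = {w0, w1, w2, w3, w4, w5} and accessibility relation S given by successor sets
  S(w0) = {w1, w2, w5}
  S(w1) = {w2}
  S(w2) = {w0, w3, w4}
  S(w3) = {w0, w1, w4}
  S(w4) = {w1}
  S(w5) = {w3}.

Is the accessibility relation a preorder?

Reflexive: no — w0 is not related to itself.
Transitive: no — w0 S w2 and w2 S w3, but not w0 S w3.
So S is not a preorder.

No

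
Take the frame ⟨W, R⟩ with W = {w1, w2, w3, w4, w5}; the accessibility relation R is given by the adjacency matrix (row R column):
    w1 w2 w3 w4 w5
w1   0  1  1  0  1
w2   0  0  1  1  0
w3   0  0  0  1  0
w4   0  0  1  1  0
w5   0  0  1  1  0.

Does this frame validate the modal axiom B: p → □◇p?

The schema B characterises exactly the symmetric frames.
Symmetric: no — w1 R w2 but not w2 R w1.

No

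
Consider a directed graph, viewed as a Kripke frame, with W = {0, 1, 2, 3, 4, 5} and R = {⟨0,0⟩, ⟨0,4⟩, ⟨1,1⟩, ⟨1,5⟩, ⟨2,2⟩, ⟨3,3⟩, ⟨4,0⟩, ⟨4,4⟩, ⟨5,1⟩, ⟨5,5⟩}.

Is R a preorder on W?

Yes

Reflexive: yes — every world is R-related to itself.
Transitive: yes — every two-step R-path is closed by a direct edge.
So R is a preorder.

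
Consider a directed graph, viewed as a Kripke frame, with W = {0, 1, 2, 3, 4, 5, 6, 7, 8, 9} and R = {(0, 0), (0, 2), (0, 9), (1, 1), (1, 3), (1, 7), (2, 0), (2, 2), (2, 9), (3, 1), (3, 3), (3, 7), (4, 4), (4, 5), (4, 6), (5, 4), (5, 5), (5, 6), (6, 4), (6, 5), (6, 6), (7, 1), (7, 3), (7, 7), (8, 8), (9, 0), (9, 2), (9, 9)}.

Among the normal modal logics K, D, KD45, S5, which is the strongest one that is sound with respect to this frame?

Serial (axiom D): yes — every world has a successor (e.g. 0 R 0).
Euclidean (axiom 5): yes — any two successors of a common world are R-related.
Transitive (axiom 4): yes — every two-step R-path is closed by a direct edge.
Reflexive (axiom T): yes — every world is R-related to itself.
So F validates K, D, KD45, S5. The strongest is S5.

S5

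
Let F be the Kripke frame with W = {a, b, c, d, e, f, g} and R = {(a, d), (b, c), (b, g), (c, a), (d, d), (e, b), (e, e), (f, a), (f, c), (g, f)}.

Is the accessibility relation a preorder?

Reflexive: no — a is not related to itself.
Transitive: no — b R c and c R a, but not b R a.
So R is not a preorder.

No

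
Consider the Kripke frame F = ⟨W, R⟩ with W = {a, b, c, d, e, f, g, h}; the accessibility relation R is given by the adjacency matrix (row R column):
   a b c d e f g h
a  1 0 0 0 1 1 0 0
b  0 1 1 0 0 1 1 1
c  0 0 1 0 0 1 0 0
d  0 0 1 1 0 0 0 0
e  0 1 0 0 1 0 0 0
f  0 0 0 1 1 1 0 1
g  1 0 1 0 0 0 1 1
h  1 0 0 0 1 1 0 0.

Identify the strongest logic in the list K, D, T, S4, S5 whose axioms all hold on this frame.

Serial (axiom D): yes — every world has a successor (e.g. a R a).
Reflexive (axiom T): no — h is not related to itself.
Transitive (axiom 4): no — a R e and e R b, but not a R b.
Euclidean (axiom 5): no — a R e and a R f, but not e R f.
So F validates K, D; T would additionally require R to be reflexive. The strongest is D.

D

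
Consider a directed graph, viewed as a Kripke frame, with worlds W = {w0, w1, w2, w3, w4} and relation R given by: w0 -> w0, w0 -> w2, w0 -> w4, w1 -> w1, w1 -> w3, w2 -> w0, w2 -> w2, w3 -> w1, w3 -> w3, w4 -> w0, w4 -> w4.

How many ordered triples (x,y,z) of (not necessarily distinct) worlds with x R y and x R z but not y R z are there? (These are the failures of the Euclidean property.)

Enumerating: (w0,w2,w4), (w0,w4,w2).

2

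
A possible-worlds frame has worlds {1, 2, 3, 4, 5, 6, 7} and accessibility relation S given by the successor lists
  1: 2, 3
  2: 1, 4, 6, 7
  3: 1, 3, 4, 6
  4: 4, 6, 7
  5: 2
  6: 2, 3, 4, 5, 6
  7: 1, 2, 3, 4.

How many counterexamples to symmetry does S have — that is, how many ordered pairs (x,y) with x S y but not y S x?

Enumerating: (2,4), (3,4), (5,2), (6,5), (7,1), (7,3).

6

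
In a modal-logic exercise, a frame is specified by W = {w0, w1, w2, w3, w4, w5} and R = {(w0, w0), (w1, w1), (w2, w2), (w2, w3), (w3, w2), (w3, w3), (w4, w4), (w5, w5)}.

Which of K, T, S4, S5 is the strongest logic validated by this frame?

Reflexive (axiom T): yes — every world is R-related to itself.
Transitive (axiom 4): yes — every two-step R-path is closed by a direct edge.
Euclidean (axiom 5): yes — any two successors of a common world are R-related.
So F validates K, T, S4, S5. The strongest is S5.

S5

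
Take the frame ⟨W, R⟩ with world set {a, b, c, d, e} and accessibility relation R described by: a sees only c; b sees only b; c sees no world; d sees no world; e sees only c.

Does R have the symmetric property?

No

Symmetric: no — a R c but not c R a.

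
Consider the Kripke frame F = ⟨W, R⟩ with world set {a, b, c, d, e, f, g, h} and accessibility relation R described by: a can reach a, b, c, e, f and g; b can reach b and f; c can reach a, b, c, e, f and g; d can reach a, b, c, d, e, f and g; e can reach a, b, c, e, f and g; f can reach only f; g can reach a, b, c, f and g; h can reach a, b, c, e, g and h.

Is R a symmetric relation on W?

Symmetric: no — a R b but not b R a.

No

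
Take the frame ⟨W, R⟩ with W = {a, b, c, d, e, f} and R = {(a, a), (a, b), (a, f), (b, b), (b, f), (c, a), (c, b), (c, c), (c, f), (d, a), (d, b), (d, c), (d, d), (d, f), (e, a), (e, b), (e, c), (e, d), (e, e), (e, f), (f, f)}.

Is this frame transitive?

Transitive: yes — every two-step R-path is closed by a direct edge.

Yes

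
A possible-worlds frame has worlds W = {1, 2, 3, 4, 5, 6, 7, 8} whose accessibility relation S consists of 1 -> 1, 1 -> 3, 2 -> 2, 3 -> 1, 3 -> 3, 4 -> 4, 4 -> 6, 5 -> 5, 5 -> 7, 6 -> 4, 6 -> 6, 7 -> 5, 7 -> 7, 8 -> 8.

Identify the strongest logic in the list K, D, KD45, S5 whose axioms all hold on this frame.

Serial (axiom D): yes — every world has a successor (e.g. 1 S 1).
Euclidean (axiom 5): yes — any two successors of a common world are S-related.
Transitive (axiom 4): yes — every two-step S-path is closed by a direct edge.
Reflexive (axiom T): yes — every world is S-related to itself.
So F validates K, D, KD45, S5. The strongest is S5.

S5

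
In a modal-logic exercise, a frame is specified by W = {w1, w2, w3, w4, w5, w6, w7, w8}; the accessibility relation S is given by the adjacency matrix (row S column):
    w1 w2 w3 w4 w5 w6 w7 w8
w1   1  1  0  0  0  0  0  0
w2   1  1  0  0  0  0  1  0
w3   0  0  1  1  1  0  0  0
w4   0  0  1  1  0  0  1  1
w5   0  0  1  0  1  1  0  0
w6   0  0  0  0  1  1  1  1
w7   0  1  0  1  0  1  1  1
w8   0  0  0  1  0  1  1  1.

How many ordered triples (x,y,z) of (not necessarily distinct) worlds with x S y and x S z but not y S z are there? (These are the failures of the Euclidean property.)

Enumerating: (w2,w1,w7), (w2,w7,w1), (w3,w4,w5), (w3,w5,w4), (w4,w3,w7), (w4,w3,w8), (w4,w7,w3), (w4,w8,w3), (w5,w3,w6), (w5,w6,w3), (w6,w5,w7), (w6,w5,w8), … and 12 more.
Total: 24.

24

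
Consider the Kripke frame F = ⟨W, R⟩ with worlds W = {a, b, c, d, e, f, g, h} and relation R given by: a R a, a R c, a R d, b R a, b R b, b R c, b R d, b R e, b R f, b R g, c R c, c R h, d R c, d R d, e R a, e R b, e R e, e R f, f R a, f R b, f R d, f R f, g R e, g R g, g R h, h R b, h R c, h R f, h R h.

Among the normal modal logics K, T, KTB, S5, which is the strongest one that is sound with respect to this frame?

T

Reflexive (axiom T): yes — every world is R-related to itself.
Symmetric (axiom B): no — a R c but not c R a.
Euclidean (axiom 5): no — a R c and a R d, but not c R d.
So F validates K, T; KTB would additionally require R to be symmetric. The strongest is T.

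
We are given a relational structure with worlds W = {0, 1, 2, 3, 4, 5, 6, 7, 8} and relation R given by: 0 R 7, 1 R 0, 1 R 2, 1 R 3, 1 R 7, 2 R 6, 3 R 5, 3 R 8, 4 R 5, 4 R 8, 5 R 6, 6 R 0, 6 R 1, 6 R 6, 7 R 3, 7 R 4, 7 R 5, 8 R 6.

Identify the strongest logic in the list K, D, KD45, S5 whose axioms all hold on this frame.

Serial (axiom D): yes — every world has a successor (e.g. 0 R 7).
Euclidean (axiom 5): no — 1 R 0 and 1 R 2, but not 0 R 2.
Transitive (axiom 4): no — 0 R 7 and 7 R 3, but not 0 R 3.
Reflexive (axiom T): no — 0 is not related to itself.
So F validates K, D; KD45 would additionally require R to be Euclidean and transitive. The strongest is D.

D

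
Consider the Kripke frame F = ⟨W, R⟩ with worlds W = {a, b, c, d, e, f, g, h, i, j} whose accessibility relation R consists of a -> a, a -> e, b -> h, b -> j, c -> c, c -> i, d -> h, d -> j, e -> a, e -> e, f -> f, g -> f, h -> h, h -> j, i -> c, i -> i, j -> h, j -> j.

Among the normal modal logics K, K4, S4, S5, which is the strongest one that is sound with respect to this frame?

Transitive (axiom 4): yes — every two-step R-path is closed by a direct edge.
Reflexive (axiom T): no — b is not related to itself.
Euclidean (axiom 5): yes — any two successors of a common world are R-related.
So F validates K, K4; S4 would additionally require R to be reflexive. The strongest is K4.

K4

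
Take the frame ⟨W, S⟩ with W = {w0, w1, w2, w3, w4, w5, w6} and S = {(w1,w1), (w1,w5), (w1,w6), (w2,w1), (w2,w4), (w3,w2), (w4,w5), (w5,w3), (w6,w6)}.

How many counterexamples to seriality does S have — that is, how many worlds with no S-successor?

1

Enumerating: w0.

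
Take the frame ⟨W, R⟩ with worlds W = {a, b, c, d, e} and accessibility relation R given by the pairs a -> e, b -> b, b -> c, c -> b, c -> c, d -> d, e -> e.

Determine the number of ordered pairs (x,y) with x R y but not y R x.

Enumerating: (a,e).

1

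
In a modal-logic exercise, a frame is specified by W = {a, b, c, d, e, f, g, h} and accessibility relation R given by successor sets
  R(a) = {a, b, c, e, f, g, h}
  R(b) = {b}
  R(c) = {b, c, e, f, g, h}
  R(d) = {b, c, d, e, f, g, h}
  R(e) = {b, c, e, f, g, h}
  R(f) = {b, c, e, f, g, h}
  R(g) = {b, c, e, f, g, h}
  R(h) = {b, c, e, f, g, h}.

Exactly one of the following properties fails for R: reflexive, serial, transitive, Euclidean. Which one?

Reflexive: yes — every world is R-related to itself.
Serial: yes — every world has a successor (e.g. a R a).
Transitive: yes — every two-step R-path is closed by a direct edge.
Euclidean: no — a R b and a R c, but not b R c.
Only Euclidean fails.

Euclidean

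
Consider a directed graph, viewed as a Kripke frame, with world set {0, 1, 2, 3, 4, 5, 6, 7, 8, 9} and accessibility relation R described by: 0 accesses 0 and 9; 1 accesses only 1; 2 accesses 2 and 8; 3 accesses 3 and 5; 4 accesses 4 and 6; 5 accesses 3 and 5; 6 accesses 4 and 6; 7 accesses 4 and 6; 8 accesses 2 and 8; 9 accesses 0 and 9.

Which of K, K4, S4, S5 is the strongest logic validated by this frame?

K4

Transitive (axiom 4): yes — every two-step R-path is closed by a direct edge.
Reflexive (axiom T): no — 7 is not related to itself.
Euclidean (axiom 5): yes — any two successors of a common world are R-related.
So F validates K, K4; S4 would additionally require R to be reflexive. The strongest is K4.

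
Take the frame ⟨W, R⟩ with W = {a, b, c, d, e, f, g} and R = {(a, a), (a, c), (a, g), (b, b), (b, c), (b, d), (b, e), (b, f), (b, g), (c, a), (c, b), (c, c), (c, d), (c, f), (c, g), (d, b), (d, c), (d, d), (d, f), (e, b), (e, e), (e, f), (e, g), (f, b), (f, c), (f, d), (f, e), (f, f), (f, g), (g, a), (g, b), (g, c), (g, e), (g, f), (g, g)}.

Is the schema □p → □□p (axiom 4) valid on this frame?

No

The schema 4 characterises exactly the transitive frames.
Transitive: no — a R c and c R b, but not a R b.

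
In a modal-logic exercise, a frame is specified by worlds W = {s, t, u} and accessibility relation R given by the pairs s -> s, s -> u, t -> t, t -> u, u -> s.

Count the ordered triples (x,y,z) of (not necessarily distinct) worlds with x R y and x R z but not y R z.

Enumerating: (s,u,u), (t,u,t), (t,u,u).

3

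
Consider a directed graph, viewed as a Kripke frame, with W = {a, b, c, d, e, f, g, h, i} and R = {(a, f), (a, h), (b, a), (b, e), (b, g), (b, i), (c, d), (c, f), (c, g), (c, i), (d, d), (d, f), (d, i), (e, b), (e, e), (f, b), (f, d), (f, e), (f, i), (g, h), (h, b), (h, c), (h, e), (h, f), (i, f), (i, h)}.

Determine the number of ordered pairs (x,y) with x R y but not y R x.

18

Enumerating: (a,f), (a,h), (b,a), (b,g), (b,i), (c,d), (c,f), (c,g), (c,i), (d,i), (f,b), (f,e), (g,h), (h,b), (h,c), (h,e), (h,f), (i,h).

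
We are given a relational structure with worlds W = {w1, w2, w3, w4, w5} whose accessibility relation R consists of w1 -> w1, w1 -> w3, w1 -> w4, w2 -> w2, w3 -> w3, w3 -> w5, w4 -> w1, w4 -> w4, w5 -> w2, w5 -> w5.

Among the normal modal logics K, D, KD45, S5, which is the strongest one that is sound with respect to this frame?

D

Serial (axiom D): yes — every world has a successor (e.g. w1 R w1).
Euclidean (axiom 5): no — w1 R w3 and w1 R w4, but not w3 R w4.
Transitive (axiom 4): no — w1 R w3 and w3 R w5, but not w1 R w5.
Reflexive (axiom T): yes — every world is R-related to itself.
So F validates K, D; KD45 would additionally require R to be Euclidean and transitive. The strongest is D.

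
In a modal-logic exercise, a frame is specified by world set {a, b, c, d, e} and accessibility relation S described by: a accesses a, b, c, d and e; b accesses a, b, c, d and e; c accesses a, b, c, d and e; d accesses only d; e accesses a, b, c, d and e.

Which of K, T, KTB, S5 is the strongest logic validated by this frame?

Reflexive (axiom T): yes — every world is S-related to itself.
Symmetric (axiom B): no — a S d but not d S a.
Euclidean (axiom 5): no — a S d and a S b, but not d S b.
So F validates K, T; KTB would additionally require S to be symmetric. The strongest is T.

T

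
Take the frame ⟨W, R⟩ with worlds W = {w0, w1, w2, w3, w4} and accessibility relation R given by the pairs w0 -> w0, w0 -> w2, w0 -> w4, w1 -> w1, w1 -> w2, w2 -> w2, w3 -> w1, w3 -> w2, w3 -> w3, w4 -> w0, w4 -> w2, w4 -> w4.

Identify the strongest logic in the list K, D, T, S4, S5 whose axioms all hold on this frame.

Serial (axiom D): yes — every world has a successor (e.g. w0 R w0).
Reflexive (axiom T): yes — every world is R-related to itself.
Transitive (axiom 4): yes — every two-step R-path is closed by a direct edge.
Euclidean (axiom 5): no — w0 R w2 and w0 R w4, but not w2 R w4.
So F validates K, D, T, S4; S5 would additionally require R to be Euclidean. The strongest is S4.

S4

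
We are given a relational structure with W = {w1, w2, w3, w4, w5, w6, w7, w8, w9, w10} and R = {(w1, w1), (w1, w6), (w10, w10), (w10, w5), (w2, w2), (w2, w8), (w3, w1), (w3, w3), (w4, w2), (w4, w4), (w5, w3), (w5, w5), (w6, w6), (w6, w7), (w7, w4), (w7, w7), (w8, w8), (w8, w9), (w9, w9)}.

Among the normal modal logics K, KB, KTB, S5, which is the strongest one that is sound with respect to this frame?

Symmetric (axiom B): no — w1 R w6 but not w6 R w1.
Reflexive (axiom T): yes — every world is R-related to itself.
Euclidean (axiom 5): no — w1 R w6 and w1 R w1, but not w6 R w1.
So F validates K; KB would additionally require R to be symmetric. The strongest is K.

K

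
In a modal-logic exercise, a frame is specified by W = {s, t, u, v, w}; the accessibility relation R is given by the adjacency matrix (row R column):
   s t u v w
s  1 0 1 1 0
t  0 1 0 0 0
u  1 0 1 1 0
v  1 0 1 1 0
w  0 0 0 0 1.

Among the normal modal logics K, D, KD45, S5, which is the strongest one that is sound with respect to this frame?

Serial (axiom D): yes — every world has a successor (e.g. s R s).
Euclidean (axiom 5): yes — any two successors of a common world are R-related.
Transitive (axiom 4): yes — every two-step R-path is closed by a direct edge.
Reflexive (axiom T): yes — every world is R-related to itself.
So F validates K, D, KD45, S5. The strongest is S5.

S5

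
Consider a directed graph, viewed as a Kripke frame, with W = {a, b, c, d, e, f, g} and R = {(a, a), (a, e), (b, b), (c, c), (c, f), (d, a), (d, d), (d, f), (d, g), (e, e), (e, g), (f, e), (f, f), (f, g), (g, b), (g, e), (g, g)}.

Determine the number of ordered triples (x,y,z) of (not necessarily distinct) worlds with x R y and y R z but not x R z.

Enumerating: (a,e,g), (c,f,e), (c,f,g), (d,a,e), (d,f,e), (d,g,b), (d,g,e), (e,g,b), (f,g,b).

9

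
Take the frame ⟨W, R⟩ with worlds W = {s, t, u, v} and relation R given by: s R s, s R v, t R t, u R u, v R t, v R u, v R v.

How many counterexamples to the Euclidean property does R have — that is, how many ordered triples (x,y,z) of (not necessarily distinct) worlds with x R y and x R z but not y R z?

Enumerating: (s,v,s), (v,t,u), (v,t,v), (v,u,t), (v,u,v).

5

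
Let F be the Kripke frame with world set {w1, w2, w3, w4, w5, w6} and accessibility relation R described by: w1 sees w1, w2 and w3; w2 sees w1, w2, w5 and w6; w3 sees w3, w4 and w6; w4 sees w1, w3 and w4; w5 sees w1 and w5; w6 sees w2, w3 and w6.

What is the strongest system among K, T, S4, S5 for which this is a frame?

Reflexive (axiom T): yes — every world is R-related to itself.
Transitive (axiom 4): no — w1 R w2 and w2 R w5, but not w1 R w5.
Euclidean (axiom 5): no — w1 R w2 and w1 R w3, but not w2 R w3.
So F validates K, T; S4 would additionally require R to be transitive. The strongest is T.

T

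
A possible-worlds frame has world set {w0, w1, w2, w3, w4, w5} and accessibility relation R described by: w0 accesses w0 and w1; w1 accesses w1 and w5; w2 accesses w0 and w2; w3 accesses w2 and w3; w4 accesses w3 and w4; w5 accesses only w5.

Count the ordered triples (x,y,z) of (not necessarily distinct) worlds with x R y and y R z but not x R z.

4

Enumerating: (w0,w1,w5), (w2,w0,w1), (w3,w2,w0), (w4,w3,w2).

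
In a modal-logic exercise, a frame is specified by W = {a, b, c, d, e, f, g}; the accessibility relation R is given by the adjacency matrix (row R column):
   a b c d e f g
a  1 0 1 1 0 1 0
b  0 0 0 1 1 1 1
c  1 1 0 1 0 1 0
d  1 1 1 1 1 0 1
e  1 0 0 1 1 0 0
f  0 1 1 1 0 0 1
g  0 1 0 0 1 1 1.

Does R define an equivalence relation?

No

Reflexive: no — b is not related to itself.
Symmetric: no — a R f but not f R a.
Transitive: no — a R c and c R b, but not a R b.
So R is not an equivalence relation.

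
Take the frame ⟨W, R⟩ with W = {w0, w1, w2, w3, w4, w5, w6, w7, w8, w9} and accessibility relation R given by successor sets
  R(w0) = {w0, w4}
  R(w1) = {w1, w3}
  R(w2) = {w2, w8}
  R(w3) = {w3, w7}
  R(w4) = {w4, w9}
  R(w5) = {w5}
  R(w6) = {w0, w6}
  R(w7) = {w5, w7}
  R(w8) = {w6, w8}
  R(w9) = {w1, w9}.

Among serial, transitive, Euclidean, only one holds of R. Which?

Serial: yes — every world has a successor (e.g. w0 R w0).
Transitive: no — w0 R w4 and w4 R w9, but not w0 R w9.
Euclidean: no — w0 R w4 and w0 R w0, but not w4 R w0.
Only serial holds.

serial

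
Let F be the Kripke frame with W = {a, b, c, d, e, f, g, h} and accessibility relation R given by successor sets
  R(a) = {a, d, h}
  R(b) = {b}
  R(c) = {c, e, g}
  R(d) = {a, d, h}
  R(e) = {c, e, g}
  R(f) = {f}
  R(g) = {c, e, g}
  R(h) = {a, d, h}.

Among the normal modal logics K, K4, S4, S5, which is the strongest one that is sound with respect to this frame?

Transitive (axiom 4): yes — every two-step R-path is closed by a direct edge.
Reflexive (axiom T): yes — every world is R-related to itself.
Euclidean (axiom 5): yes — any two successors of a common world are R-related.
So F validates K, K4, S4, S5. The strongest is S5.

S5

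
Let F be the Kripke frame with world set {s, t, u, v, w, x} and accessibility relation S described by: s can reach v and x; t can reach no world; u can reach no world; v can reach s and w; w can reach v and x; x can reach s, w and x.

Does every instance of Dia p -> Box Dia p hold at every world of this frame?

No

The schema 5 characterises exactly the Euclidean frames.
Euclidean: no — s S v and s S x, but not v S x.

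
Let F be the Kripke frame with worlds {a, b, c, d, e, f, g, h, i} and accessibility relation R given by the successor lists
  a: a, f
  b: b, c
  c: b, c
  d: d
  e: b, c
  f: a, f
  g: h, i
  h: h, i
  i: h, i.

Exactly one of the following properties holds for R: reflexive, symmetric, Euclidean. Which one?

Reflexive: no — e is not related to itself.
Symmetric: no — e R b but not b R e.
Euclidean: yes — any two successors of a common world are R-related.
Only Euclidean holds.

Euclidean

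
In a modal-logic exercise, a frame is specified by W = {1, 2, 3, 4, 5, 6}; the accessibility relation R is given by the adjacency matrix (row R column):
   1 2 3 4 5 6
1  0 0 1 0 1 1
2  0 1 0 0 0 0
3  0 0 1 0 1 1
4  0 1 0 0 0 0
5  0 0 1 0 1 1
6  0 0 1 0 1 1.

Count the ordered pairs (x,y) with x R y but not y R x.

4

Enumerating: (1,3), (1,5), (1,6), (4,2).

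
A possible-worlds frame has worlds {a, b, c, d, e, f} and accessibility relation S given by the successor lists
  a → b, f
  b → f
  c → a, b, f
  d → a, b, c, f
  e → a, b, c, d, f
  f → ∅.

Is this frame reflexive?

No

Reflexive: no — a is not related to itself.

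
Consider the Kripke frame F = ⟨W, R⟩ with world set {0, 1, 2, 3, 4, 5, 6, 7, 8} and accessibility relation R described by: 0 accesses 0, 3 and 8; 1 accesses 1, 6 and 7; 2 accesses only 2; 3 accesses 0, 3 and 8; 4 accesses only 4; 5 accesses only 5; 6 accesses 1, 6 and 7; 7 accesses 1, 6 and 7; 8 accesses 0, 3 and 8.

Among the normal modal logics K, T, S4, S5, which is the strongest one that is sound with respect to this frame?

Reflexive (axiom T): yes — every world is R-related to itself.
Transitive (axiom 4): yes — every two-step R-path is closed by a direct edge.
Euclidean (axiom 5): yes — any two successors of a common world are R-related.
So F validates K, T, S4, S5. The strongest is S5.

S5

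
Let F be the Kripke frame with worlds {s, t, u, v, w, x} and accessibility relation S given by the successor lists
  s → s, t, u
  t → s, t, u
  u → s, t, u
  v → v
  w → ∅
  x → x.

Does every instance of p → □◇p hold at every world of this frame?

By correspondence theory, B is valid on a frame iff S is symmetric.
Symmetric: yes — every pair in S has its reverse in S.

Yes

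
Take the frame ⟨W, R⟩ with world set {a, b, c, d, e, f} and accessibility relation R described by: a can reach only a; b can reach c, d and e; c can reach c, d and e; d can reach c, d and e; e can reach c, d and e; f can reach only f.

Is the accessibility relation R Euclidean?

Yes

Euclidean: yes — any two successors of a common world are R-related.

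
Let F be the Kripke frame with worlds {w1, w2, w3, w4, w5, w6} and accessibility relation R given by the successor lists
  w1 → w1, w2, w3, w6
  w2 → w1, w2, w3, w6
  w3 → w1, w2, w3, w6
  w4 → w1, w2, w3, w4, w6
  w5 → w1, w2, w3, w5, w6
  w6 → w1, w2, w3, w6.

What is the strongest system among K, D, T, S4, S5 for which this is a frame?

Serial (axiom D): yes — every world has a successor (e.g. w1 R w1).
Reflexive (axiom T): yes — every world is R-related to itself.
Transitive (axiom 4): yes — every two-step R-path is closed by a direct edge.
Euclidean (axiom 5): no — w4 R w1 and w4 R w4, but not w1 R w4.
So F validates K, D, T, S4; S5 would additionally require R to be Euclidean. The strongest is S4.

S4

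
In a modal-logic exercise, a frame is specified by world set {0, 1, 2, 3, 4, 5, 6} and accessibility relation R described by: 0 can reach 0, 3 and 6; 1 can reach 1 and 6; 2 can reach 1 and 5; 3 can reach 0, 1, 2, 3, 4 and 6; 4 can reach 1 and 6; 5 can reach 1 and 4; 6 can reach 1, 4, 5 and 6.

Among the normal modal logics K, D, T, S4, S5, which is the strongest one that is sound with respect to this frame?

D

Serial (axiom D): yes — every world has a successor (e.g. 0 R 0).
Reflexive (axiom T): no — 2 is not related to itself.
Transitive (axiom 4): no — 0 R 3 and 3 R 1, but not 0 R 1.
Euclidean (axiom 5): no — 0 R 6 and 0 R 3, but not 6 R 3.
So F validates K, D; T would additionally require R to be reflexive. The strongest is D.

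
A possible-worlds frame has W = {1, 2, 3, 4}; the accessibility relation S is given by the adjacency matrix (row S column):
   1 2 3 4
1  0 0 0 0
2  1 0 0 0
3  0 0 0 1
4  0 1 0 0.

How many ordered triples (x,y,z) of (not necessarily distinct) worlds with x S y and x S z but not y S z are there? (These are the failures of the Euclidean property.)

Enumerating: (2,1,1), (3,4,4), (4,2,2).

3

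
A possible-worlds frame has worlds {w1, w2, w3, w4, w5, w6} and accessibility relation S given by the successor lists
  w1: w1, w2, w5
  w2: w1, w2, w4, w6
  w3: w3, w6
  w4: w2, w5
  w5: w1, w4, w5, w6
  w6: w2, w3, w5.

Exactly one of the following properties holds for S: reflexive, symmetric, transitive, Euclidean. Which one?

symmetric

Reflexive: no — w4 is not related to itself.
Symmetric: yes — every pair in S has its reverse in S.
Transitive: no — w1 S w2 and w2 S w4, but not w1 S w4.
Euclidean: no — w1 S w2 and w1 S w5, but not w2 S w5.
Only symmetric holds.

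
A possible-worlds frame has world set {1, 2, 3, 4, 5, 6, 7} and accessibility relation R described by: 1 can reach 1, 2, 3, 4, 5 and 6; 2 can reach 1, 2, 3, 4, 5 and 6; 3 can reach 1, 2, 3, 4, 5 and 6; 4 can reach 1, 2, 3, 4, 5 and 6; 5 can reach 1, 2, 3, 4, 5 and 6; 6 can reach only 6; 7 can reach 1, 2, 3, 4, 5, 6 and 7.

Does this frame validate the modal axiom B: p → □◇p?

The schema B characterises exactly the symmetric frames.
Symmetric: no — 1 R 6 but not 6 R 1.

No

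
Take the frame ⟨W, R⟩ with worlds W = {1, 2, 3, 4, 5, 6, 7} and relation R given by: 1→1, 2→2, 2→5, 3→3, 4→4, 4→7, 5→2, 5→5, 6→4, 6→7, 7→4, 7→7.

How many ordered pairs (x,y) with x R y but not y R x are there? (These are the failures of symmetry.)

Enumerating: (6,4), (6,7).

2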